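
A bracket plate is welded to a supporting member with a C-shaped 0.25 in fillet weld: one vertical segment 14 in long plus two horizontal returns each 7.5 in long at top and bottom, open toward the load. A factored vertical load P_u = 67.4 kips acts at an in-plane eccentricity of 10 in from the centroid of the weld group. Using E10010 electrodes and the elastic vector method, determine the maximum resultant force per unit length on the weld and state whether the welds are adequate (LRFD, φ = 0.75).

f_max ≈ 6.99 kip/in; adequate

E100XX → F_EXX = 100 ksi.
Total weld length L_w = 29 in. Treat welds as unit-width lines.
Centroid: x̄ = 2×7.5×3.75 / 29 = 1.94 in from the vertical weld.
Polar moment about centroid: J = I_x + I_y = [14³/12 + 2×7.5×7²] + [14×1.94² + 2(7.5³/12 + 7.5×1.81²)] = 1136 in³.
Direct shear f_v = P/L_w = 67.4 / 29 = 2.324 kip/in (vertical).
Torsion M = P·e = 67.4 × 10 = 674 kip·in.
Critical point at (x, y) = (5.56, 7) from centroid. f_tx = M·y/J = 4.154 kip/in; f_ty = M·x/J = 3.3 kip/in.
Resultant f_max = √[f_tx² + (f_v + f_ty)²] = √[4.154² + (2.324 + 3.3)²] = 6.991 kip/in.
Capacity per unit length: φr_n = 0.75 × 0.6 × 100 × (0.707 × 0.25) = 7.954 kip/in.
6.991 ≤ 7.954 → adequate.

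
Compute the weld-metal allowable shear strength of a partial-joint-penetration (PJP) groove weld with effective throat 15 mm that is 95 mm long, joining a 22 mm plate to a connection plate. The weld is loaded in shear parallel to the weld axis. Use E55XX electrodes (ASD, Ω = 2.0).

E55XX → F_EXX = 550 MPa.
Effective throat (given) t_e = 15 mm.
A_we = 15 × 95 = 1425 mm².
F_nw = 0.6 F_EXX = 330 MPa.
R_n/Ω = (330 × 1425) / 2.0 × 10⁻³ = 235.1 kN.

R_n/Ω ≈ 235 kN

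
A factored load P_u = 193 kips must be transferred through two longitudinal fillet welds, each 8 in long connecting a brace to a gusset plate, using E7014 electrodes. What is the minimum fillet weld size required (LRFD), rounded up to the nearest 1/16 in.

w = 9/16 in

E70XX → F_EXX = 70 ksi.
Total weld length L = 16 in.
Required throat t_e = P_u / (φ × 0.6 F_EXX × L) = 193 / (0.75 × 0.6 × 70 × 16) = 0.3829 in.
Required leg w = t_e / 0.707 = 0.5416 in → use 9/16 in.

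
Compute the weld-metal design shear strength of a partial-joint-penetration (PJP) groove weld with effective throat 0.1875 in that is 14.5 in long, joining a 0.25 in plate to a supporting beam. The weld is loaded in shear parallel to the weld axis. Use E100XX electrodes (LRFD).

φR_n ≈ 122 kip

E100XX → F_EXX = 100 ksi.
Effective throat (given) t_e = 0.1875 in.
A_we = 0.1875 × 14.5 = 2.719 in².
F_nw = 0.6 F_EXX = 60 ksi.
φR_n = 0.75 × 60 × 2.719 = 122.3 kip.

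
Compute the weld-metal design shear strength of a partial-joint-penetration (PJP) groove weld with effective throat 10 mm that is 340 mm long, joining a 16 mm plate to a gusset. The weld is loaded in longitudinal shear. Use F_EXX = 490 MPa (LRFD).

φR_n ≈ 750 kN

Effective throat (given) t_e = 10 mm.
A_we = 10 × 340 = 3400 mm².
F_nw = 0.6 F_EXX = 294 MPa.
φR_n = 0.75 × 294 × 3400 × 10⁻³ = 749.7 kN.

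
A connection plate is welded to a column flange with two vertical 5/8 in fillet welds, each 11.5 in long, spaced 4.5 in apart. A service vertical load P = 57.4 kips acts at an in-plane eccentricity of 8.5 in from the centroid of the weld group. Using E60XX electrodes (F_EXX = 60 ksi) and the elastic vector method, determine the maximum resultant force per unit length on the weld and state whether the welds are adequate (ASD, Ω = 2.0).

Total weld length L_w = 23 in. Treat welds as unit-width lines.
Polar moment about centroid: J = 2[d³/12 + d(b/2)²] = 2[11.5³/12 + 11.5×2.25²] = 369.9 in³.
Direct shear f_v = P/L_w = 57.4 / 23 = 2.496 kip/in (vertical).
Torsion M = P·e = 57.4 × 8.5 = 487.9 kip·in.
Critical point at (x, y) = (2.25, 5.75) from centroid. f_tx = M·y/J = 7.584 kip/in; f_ty = M·x/J = 2.968 kip/in.
Resultant f_max = √[f_tx² + (f_v + f_ty)²] = √[7.584² + (2.496 + 2.968)²] = 9.347 kip/in.
Capacity per unit length: r_n/Ω = (1/2.0) × 0.6 × 60 × (0.707 × 0.625) = 7.954 kip/in.
9.347 > 7.954 → NOT adequate.

f_max ≈ 9.35 kip/in; NOT adequate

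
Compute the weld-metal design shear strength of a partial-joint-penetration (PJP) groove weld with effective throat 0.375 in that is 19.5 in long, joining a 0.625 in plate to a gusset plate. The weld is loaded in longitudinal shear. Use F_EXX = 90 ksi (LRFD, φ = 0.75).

φR_n ≈ 296 kip

Effective throat (given) t_e = 0.375 in.
A_we = 0.375 × 19.5 = 7.312 in².
F_nw = 0.6 F_EXX = 54 ksi.
φR_n = 0.75 × 54 × 7.312 = 296.2 kip.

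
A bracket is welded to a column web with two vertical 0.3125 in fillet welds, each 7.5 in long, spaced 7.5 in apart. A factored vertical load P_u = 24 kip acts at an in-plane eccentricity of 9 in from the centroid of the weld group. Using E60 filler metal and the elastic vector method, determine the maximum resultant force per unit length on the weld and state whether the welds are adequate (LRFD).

f_max ≈ 5.33 kip/in; adequate

E60XX → F_EXX = 60 ksi.
Total weld length L_w = 15 in. Treat welds as unit-width lines.
Polar moment about centroid: J = 2[d³/12 + d(b/2)²] = 2[7.5³/12 + 7.5×3.75²] = 281.2 in³.
Direct shear f_v = P/L_w = 24 / 15 = 1.6 kip/in (vertical).
Torsion M = P·e = 24 × 9 = 216 kip·in.
Critical point at (x, y) = (3.75, 3.75) from centroid. f_tx = M·y/J = 2.88 kip/in; f_ty = M·x/J = 2.88 kip/in.
Resultant f_max = √[f_tx² + (f_v + f_ty)²] = √[2.88² + (1.6 + 2.88)²] = 5.326 kip/in.
Capacity per unit length: φr_n = 0.75 × 0.6 × 60 × (0.707 × 0.3125) = 5.965 kip/in.
5.326 ≤ 5.965 → adequate.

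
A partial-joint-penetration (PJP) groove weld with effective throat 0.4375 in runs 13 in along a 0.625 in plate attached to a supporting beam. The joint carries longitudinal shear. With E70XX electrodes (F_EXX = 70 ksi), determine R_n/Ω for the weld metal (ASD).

R_n/Ω ≈ 119 kip

Effective throat (given) t_e = 0.4375 in.
A_we = 0.4375 × 13 = 5.688 in².
F_nw = 0.6 F_EXX = 42 ksi.
R_n/Ω = (42 × 5.688) / 2.0 = 119.4 kip.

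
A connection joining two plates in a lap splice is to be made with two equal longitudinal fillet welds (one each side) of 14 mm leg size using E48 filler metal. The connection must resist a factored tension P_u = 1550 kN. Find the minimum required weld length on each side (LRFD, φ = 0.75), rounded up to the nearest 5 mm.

E48XX → F_EXX = 480 MPa.
Throat t_e = 0.707 × 14 = 9.898 mm.
φr_n = 0.75 × 0.6 × 480 × 9.898 × 10⁻³ = 2.138 kN/mm.
L_req = P_u / φr_n = 1550 / 2.138 = 725 mm total.
Per side: 725 / 2 = 362.5 mm.
Round up → use L = 365 mm on each side.

L = 365 mm on each side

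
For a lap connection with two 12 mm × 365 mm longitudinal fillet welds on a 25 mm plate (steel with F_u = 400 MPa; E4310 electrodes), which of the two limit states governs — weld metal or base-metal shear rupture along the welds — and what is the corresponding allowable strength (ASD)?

E43XX → F_EXX = 430 MPa.
t_e = 0.707 × 12 = 8.484 mm; L = 730 mm.
Weld metal: R_n/Ω = (1/2.0) × 0.6 × 430 × 8.484 × 730 × 10⁻³ = 798.9 kN.
Base metal (shear rupture): R_n/Ω = (1/2.0) × 0.6 × 400 × 25 × 730 × 10⁻³ = 2190 kN.
Governing: weld metal.

R_n/Ω ≈ 799 kN (weld metal governs)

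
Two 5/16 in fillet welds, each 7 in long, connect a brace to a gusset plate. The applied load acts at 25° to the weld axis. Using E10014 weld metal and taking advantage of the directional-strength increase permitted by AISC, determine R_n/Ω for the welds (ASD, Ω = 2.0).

R_n/Ω ≈ 106 kip

E100XX → F_EXX = 100 ksi.
t_e = 0.707 × 0.3125 = 0.2209 in; A_we = 0.2209 × 14 = 3.093 in².
Directional factor: 1.0 + 0.5 sin^1.5(25°) = 1.137.
F_nw = 0.6 × 100 × 1.137 = 68.24 ksi.
R_n/Ω = (68.24 × 3.093) / 2.0 = 105.5 kip.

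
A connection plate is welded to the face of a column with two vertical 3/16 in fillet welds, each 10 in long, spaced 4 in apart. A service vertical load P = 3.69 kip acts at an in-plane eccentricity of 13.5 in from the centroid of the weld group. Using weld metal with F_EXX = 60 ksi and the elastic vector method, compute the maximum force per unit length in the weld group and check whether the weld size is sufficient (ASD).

Total weld length L_w = 20 in. Treat welds as unit-width lines.
Polar moment about centroid: J = 2[d³/12 + d(b/2)²] = 2[10³/12 + 10×2²] = 246.7 in³.
Direct shear f_v = P/L_w = 3.69 / 20 = 0.1845 kip/in (vertical).
Torsion M = P·e = 3.69 × 13.5 = 49.815 kip·in.
Critical point at (x, y) = (2, 5) from centroid. f_tx = M·y/J = 1.01 kip/in; f_ty = M·x/J = 0.4039 kip/in.
Resultant f_max = √[f_tx² + (f_v + f_ty)²] = √[1.01² + (0.1845 + 0.4039)²] = 1.169 kip/in.
Capacity per unit length: r_n/Ω = (1/2.0) × 0.6 × 60 × (0.707 × 0.1875) = 2.386 kip/in.
1.169 ≤ 2.386 → adequate.

f_max ≈ 1.17 kip/in; adequate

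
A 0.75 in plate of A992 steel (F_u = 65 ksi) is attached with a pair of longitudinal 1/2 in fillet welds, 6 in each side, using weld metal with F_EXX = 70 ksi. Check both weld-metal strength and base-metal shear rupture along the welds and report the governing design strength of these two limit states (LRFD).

φR_n ≈ 134 kip (weld metal governs)

t_e = 0.707 × 0.5 = 0.3535 in; L = 12 in.
Weld metal: φR_n = 0.75 × 0.6 × 70 × 0.3535 × 12 = 133.6 kip.
Base metal (shear rupture): φR_n = 0.75 × 0.6 × 65 × 0.75 × 12 = 263.2 kip.
Governing: weld metal.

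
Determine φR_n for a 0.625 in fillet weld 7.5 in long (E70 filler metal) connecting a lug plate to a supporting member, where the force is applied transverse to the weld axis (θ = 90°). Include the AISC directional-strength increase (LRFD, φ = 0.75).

φR_n ≈ 157 kip

E70XX → F_EXX = 70 ksi.
t_e = 0.707 × 0.625 = 0.4419 in; A_we = 0.4419 × 7.5 = 3.314 in².
Directional factor: 1.0 + 0.5 sin^1.5(90°) = 1.5.
F_nw = 0.6 × 70 × 1.5 = 63 ksi.
φR_n = 0.75 × 63 × 3.314 = 156.6 kip.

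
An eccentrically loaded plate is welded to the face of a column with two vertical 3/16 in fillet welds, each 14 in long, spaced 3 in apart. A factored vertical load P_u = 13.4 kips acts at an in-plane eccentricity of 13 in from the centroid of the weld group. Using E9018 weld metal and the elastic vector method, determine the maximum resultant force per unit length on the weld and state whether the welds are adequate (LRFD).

E90XX → F_EXX = 90 ksi.
Total weld length L_w = 28 in. Treat welds as unit-width lines.
Polar moment about centroid: J = 2[d³/12 + d(b/2)²] = 2[14³/12 + 14×1.5²] = 520.3 in³.
Direct shear f_v = P/L_w = 13.4 / 28 = 0.4786 kip/in (vertical).
Torsion M = P·e = 13.4 × 13 = 174.2 kip·in.
Critical point at (x, y) = (1.5, 7) from centroid. f_tx = M·y/J = 2.343 kip/in; f_ty = M·x/J = 0.5022 kip/in.
Resultant f_max = √[f_tx² + (f_v + f_ty)²] = √[2.343² + (0.4786 + 0.5022)²] = 2.54 kip/in.
Capacity per unit length: φr_n = 0.75 × 0.6 × 90 × (0.707 × 0.1875) = 5.369 kip/in.
2.54 ≤ 5.369 → adequate.

f_max ≈ 2.54 kip/in; adequate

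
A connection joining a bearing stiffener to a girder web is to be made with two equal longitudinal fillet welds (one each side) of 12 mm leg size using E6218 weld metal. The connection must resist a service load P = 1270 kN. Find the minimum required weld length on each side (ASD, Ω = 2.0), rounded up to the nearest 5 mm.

L = 405 mm on each side

E62XX → F_EXX = 620 MPa.
Throat t_e = 0.707 × 12 = 8.484 mm.
r_n/Ω = (0.6 × 620 × 8.484) / 2.0 = 1578 N/mm = 1.578 kN/mm.
L_req = P / (r_n/Ω) = 1270 / 1.578 = 804.8 mm total.
Per side: 804.8 / 2 = 402.4 mm.
Round up → use L = 405 mm on each side.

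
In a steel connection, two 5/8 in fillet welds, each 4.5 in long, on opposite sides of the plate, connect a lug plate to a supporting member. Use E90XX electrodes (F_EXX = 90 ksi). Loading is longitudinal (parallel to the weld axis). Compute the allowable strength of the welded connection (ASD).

R_n/Ω ≈ 107 kips

Effective throat t_e = 0.707 × 0.625 = 0.4419 in.
Total length L = 9 in; A_we = 0.4419 × 9 = 3.977 in².
F_nw = 0.6 F_EXX = 0.6 × 90 = 54 ksi.
R_n = 54 × 3.977 = 214.8 kips; R_n/Ω = 214.8/2.0 = 107.4 kips.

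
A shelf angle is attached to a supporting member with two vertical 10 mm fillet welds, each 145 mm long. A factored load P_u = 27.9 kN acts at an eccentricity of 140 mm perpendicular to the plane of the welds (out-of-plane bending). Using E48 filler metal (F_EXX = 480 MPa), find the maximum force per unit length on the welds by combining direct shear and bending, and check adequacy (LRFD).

f_max ≈ 566 N/mm; adequate

L_w = 2 × 145 = 290 mm; section modulus (unit throat) S = 2 × L²/6 = 7008 mm².
Direct shear f_v = P/L_w = 27.9×10³/290 = 96.21 N/mm.
Moment M = P × e = 27.9×10³ × 140 = 3906000 N·mm; bending f_b = M/S = 557.3 N/mm.
f_max = √(f_v² + f_b²) = √(96.21² + 557.3²) = 565.6 N/mm.
φr_n = 0.75 × 0.6 × 480 × (0.707 × 10) = 1527 N/mm → adequate.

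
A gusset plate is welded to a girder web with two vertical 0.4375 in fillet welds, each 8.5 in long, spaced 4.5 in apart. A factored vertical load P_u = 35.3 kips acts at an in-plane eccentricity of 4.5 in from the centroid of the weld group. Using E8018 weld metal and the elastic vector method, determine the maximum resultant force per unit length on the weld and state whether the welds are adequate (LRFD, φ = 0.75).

f_max ≈ 5.35 kip/in; adequate

E80XX → F_EXX = 80 ksi.
Total weld length L_w = 17 in. Treat welds as unit-width lines.
Polar moment about centroid: J = 2[d³/12 + d(b/2)²] = 2[8.5³/12 + 8.5×2.25²] = 188.4 in³.
Direct shear f_v = P/L_w = 35.3 / 17 = 2.076 kip/in (vertical).
Torsion M = P·e = 35.3 × 4.5 = 158.85 kip·in.
Critical point at (x, y) = (2.25, 4.25) from centroid. f_tx = M·y/J = 3.583 kip/in; f_ty = M·x/J = 1.897 kip/in.
Resultant f_max = √[f_tx² + (f_v + f_ty)²] = √[3.583² + (2.076 + 1.897)²] = 5.35 kip/in.
Capacity per unit length: φr_n = 0.75 × 0.6 × 80 × (0.707 × 0.4375) = 11.14 kip/in.
5.35 ≤ 11.14 → adequate.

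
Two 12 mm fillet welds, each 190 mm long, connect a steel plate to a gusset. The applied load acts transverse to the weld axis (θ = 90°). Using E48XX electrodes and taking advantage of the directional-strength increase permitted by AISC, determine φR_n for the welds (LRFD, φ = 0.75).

E48XX → F_EXX = 480 MPa.
t_e = 0.707 × 12 = 8.484 mm; A_we = 8.484 × 380 = 3224 mm².
Directional factor: 1.0 + 0.5 sin^1.5(90°) = 1.5.
F_nw = 0.6 × 480 × 1.5 = 432 MPa.
φR_n = 0.75 × 432 × 3224 × 10⁻³ = 1045 kN.

φR_n ≈ 1040 kN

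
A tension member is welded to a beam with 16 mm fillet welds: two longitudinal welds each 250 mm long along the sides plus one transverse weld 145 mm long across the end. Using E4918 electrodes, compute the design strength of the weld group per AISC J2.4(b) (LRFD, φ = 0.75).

φR_n ≈ 1610 kN

E49XX → F_EXX = 490 MPa.
t_e = 0.707 × 16 = 11.31 mm.
R_nwl = 0.6 × 490 × 11.31 × 500 × 10⁻³ = 1663 kN (longitudinal, 2 welds).
R_nwt = 0.6 × 490 × 11.31 × 145 × 10⁻³ = 482.2 kN (transverse, base value).
(i) R_nwl + R_nwt = 2145 kN; (ii) 0.85 R_nwl + 1.5 R_nwt = 2137 kN.
R_n = max = 2145 kN [governs: (i)]; φR_n = 1609 kN.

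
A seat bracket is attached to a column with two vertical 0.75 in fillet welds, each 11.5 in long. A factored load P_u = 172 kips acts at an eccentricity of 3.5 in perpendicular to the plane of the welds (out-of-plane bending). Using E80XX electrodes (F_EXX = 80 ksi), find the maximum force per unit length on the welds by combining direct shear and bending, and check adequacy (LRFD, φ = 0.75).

f_max ≈ 15.6 kip/in; adequate

L_w = 2 × 11.5 = 23 in; section modulus (unit throat) S = 2 × L²/6 = 44.08 in².
Direct shear f_v = P/L_w = 172/23 = 7.478 kip/in.
Moment M = P × e = 172 × 3.5 = 602 kip·in; bending f_b = M/S = 13.66 kip/in.
f_max = √(f_v² + f_b²) = √(7.478² + 13.66²) = 15.57 kip/in.
φr_n = 0.75 × 0.6 × 80 × (0.707 × 0.75) = 19.09 kip/in → adequate.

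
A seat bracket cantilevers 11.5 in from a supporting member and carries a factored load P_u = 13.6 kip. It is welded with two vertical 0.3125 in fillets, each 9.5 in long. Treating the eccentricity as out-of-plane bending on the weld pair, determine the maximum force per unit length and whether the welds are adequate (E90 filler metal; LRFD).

E90XX → F_EXX = 90 ksi.
L_w = 2 × 9.5 = 19 in; section modulus (unit throat) S = 2 × L²/6 = 30.08 in².
Direct shear f_v = P/L_w = 13.6/19 = 0.7158 kip/in.
Moment M = P × e = 13.6 × 11.5 = 156.4 kip·in; bending f_b = M/S = 5.199 kip/in.
f_max = √(f_v² + f_b²) = √(0.7158² + 5.199²) = 5.248 kip/in.
φr_n = 0.75 × 0.6 × 90 × (0.707 × 0.3125) = 8.948 kip/in → adequate.

f_max ≈ 5.25 kip/in; adequate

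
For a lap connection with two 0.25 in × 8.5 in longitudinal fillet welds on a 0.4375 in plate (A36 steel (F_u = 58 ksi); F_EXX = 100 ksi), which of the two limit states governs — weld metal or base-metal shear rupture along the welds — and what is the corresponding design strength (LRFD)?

t_e = 0.707 × 0.25 = 0.1767 in; L = 17 in.
Weld metal: φR_n = 0.75 × 0.6 × 100 × 0.1767 × 17 = 135.2 kip.
Base metal (shear rupture): φR_n = 0.75 × 0.6 × 58 × 0.4375 × 17 = 194.1 kip.
Governing: weld metal.

φR_n ≈ 135 kip (weld metal governs)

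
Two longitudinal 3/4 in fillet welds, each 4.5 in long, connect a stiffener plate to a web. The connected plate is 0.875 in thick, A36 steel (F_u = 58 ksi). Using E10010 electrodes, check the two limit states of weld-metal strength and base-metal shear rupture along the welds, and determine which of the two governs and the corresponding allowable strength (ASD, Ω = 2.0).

E100XX → F_EXX = 100 ksi.
t_e = 0.707 × 0.75 = 0.5302 in; L = 9 in.
Weld metal: R_n/Ω = (1/2.0) × 0.6 × 100 × 0.5302 × 9 = 143.2 kips.
Base metal (shear rupture): R_n/Ω = (1/2.0) × 0.6 × 58 × 0.875 × 9 = 137 kips.
Governing: base-metal shear rupture.

R_n/Ω ≈ 137 kips (base-metal shear rupture governs)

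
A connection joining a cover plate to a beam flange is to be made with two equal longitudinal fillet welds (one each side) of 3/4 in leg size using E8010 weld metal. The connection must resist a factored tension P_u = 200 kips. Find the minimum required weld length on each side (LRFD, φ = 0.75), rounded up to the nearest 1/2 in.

L = 5.5 in on each side

E80XX → F_EXX = 80 ksi.
Throat t_e = 0.707 × 0.75 = 0.5302 in.
φr_n = 0.75 × 0.6 × 80 × 0.5302 = 19.09 kips/in.
L_req = P_u / φr_n = 200 / 19.09 = 10.48 in total.
Per side: 10.48 / 2 = 5.239 in.
Round up → use L = 5.5 in on each side.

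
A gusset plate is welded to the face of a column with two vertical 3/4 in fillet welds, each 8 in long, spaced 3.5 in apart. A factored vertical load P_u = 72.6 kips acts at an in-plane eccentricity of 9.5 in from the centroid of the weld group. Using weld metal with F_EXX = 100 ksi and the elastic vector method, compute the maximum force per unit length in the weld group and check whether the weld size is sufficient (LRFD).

f_max ≈ 24.6 kip/in; NOT adequate

Total weld length L_w = 16 in. Treat welds as unit-width lines.
Polar moment about centroid: J = 2[d³/12 + d(b/2)²] = 2[8³/12 + 8×1.75²] = 134.3 in³.
Direct shear f_v = P/L_w = 72.6 / 16 = 4.537 kip/in (vertical).
Torsion M = P·e = 72.6 × 9.5 = 689.7 kip·in.
Critical point at (x, y) = (1.75, 4) from centroid. f_tx = M·y/J = 20.54 kip/in; f_ty = M·x/J = 8.985 kip/in.
Resultant f_max = √[f_tx² + (f_v + f_ty)²] = √[20.54² + (4.537 + 8.985)²] = 24.59 kip/in.
Capacity per unit length: φr_n = 0.75 × 0.6 × 100 × (0.707 × 0.75) = 23.86 kip/in.
24.59 > 23.86 → NOT adequate.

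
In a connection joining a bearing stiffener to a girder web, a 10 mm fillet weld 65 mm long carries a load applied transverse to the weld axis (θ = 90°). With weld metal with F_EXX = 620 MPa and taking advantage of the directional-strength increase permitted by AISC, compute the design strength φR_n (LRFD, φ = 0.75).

φR_n ≈ 192 kN

t_e = 0.707 × 10 = 7.07 mm; A_we = 7.07 × 65 = 459.5 mm².
Directional factor: 1.0 + 0.5 sin^1.5(90°) = 1.5.
F_nw = 0.6 × 620 × 1.5 = 558 MPa.
φR_n = 0.75 × 558 × 459.5 × 10⁻³ = 192.3 kN.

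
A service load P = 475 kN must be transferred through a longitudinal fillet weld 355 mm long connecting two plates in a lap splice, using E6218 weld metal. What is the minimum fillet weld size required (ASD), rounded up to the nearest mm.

E62XX → F_EXX = 620 MPa.
Total weld length L = 355 mm.
Required throat t_e = P × Ω / (0.6 F_EXX × L) = 475 × 2.0 / (0.6 × 620 × 355 × 10⁻³) = 7.194 mm.
Required leg w = t_e / 0.707 = 10.17 mm → use 11 mm.

w = 11 mm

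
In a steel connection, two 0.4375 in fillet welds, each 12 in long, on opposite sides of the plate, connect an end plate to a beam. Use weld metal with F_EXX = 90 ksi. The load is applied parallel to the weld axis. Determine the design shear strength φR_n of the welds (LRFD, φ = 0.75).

φR_n ≈ 301 kip

Effective throat t_e = 0.707 × 0.4375 = 0.3093 in.
Total length L = 24 in; A_we = 0.3093 × 24 = 7.423 in².
F_nw = 0.6 F_EXX = 0.6 × 90 = 54 ksi.
φR_n = 0.75 × 54 × 7.423 = 300.7 kip.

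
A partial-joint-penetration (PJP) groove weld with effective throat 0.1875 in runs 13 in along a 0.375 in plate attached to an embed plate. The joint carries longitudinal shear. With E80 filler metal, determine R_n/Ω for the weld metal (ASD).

E80XX → F_EXX = 80 ksi.
Effective throat (given) t_e = 0.1875 in.
A_we = 0.1875 × 13 = 2.438 in².
F_nw = 0.6 F_EXX = 48 ksi.
R_n/Ω = (48 × 2.438) / 2.0 = 58.5 kips.

R_n/Ω ≈ 58.5 kips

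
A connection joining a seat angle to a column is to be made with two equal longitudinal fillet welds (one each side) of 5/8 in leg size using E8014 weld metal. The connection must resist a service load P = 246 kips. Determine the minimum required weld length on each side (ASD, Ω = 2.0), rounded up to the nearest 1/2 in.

L = 12 in on each side

E80XX → F_EXX = 80 ksi.
Throat t_e = 0.707 × 0.625 = 0.4419 in.
r_n/Ω = (0.6 × 80 × 0.4419) / 2.0 = 10.6 kip/in.
L_req = P / (r_n/Ω) = 246 / 10.6 = 23.2 in total.
Per side: 23.2 / 2 = 11.6 in.
Round up → use L = 12 in on each side.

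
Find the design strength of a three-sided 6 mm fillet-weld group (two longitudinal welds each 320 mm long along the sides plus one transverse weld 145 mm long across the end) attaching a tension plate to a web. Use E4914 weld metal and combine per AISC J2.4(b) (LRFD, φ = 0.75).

φR_n ≈ 734 kN

E49XX → F_EXX = 490 MPa.
t_e = 0.707 × 6 = 4.242 mm.
R_nwl = 0.6 × 490 × 4.242 × 640 × 10⁻³ = 798.2 kN (longitudinal, 2 welds).
R_nwt = 0.6 × 490 × 4.242 × 145 × 10⁻³ = 180.8 kN (transverse, base value).
(i) R_nwl + R_nwt = 979 kN; (ii) 0.85 R_nwl + 1.5 R_nwt = 949.7 kN.
R_n = max = 979 kN [governs: (i)]; φR_n = 734.3 kN.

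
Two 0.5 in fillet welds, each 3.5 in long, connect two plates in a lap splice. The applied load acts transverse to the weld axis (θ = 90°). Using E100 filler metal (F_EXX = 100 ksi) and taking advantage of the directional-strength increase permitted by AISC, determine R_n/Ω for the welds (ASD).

t_e = 0.707 × 0.5 = 0.3535 in; A_we = 0.3535 × 7 = 2.474 in².
Directional factor: 1.0 + 0.5 sin^1.5(90°) = 1.5.
F_nw = 0.6 × 100 × 1.5 = 90 ksi.
R_n/Ω = (90 × 2.474) / 2.0 = 111.4 kips.

R_n/Ω ≈ 111 kips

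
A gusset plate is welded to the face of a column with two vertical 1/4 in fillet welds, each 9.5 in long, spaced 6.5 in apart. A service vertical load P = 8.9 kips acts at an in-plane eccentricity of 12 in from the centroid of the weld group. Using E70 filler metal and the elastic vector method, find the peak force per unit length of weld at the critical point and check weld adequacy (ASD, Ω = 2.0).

E70XX → F_EXX = 70 ksi.
Total weld length L_w = 19 in. Treat welds as unit-width lines.
Polar moment about centroid: J = 2[d³/12 + d(b/2)²] = 2[9.5³/12 + 9.5×3.25²] = 343.6 in³.
Direct shear f_v = P/L_w = 8.9 / 19 = 0.4684 kip/in (vertical).
Torsion M = P·e = 8.9 × 12 = 106.8 kip·in.
Critical point at (x, y) = (3.25, 4.75) from centroid. f_tx = M·y/J = 1.476 kip/in; f_ty = M·x/J = 1.01 kip/in.
Resultant f_max = √[f_tx² + (f_v + f_ty)²] = √[1.476² + (0.4684 + 1.01)²] = 2.09 kip/in.
Capacity per unit length: r_n/Ω = (1/2.0) × 0.6 × 70 × (0.707 × 0.25) = 3.712 kip/in.
2.09 ≤ 3.712 → adequate.

f_max ≈ 2.09 kip/in; adequate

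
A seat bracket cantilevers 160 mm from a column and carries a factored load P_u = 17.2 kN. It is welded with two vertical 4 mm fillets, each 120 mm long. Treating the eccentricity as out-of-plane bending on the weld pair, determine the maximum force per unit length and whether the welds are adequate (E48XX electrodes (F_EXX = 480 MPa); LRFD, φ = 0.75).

f_max ≈ 578 N/mm; adequate

L_w = 2 × 120 = 240 mm; section modulus (unit throat) S = 2 × L²/6 = 4800 mm².
Direct shear f_v = P/L_w = 17.2×10³/240 = 71.67 N/mm.
Moment M = P × e = 17.2×10³ × 160 = 2752000 N·mm; bending f_b = M/S = 573.3 N/mm.
f_max = √(f_v² + f_b²) = √(71.67² + 573.3²) = 577.8 N/mm.
φr_n = 0.75 × 0.6 × 480 × (0.707 × 4) = 610.8 N/mm → adequate.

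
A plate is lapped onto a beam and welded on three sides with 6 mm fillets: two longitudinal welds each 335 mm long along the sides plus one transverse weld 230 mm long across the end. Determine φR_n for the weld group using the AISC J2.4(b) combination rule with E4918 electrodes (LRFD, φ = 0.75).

E49XX → F_EXX = 490 MPa.
t_e = 0.707 × 6 = 4.242 mm.
R_nwl = 0.6 × 490 × 4.242 × 670 × 10⁻³ = 835.6 kN (longitudinal, 2 welds).
R_nwt = 0.6 × 490 × 4.242 × 230 × 10⁻³ = 286.8 kN (transverse, base value).
(i) R_nwl + R_nwt = 1122 kN; (ii) 0.85 R_nwl + 1.5 R_nwt = 1141 kN.
R_n = max = 1141 kN [governs: (ii)]; φR_n = 855.4 kN.

φR_n ≈ 855 kN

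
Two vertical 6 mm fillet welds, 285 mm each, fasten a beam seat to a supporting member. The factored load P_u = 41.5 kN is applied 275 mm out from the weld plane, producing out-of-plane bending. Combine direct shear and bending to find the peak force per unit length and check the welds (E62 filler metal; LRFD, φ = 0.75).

E62XX → F_EXX = 620 MPa.
L_w = 2 × 285 = 570 mm; section modulus (unit throat) S = 2 × L²/6 = 27080 mm².
Direct shear f_v = P/L_w = 41.5×10³/570 = 72.81 N/mm.
Moment M = P × e = 41.5×10³ × 275 = 11412000 N·mm; bending f_b = M/S = 421.5 N/mm.
f_max = √(f_v² + f_b²) = √(72.81² + 421.5²) = 427.8 N/mm.
φr_n = 0.75 × 0.6 × 620 × (0.707 × 6) = 1184 N/mm → adequate.

f_max ≈ 428 N/mm; adequate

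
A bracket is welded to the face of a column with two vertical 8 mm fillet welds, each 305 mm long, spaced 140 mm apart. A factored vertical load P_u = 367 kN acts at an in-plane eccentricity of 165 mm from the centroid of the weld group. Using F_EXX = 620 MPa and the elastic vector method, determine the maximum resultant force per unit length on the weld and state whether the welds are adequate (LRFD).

Total weld length L_w = 610 mm. Treat welds as unit-width lines.
Polar moment about centroid: J = 2[d³/12 + d(b/2)²] = 2[305³/12 + 305×70²] = 7718000 mm³.
Direct shear f_v = P/L_w = 367×10³ / 610 = 601.6 N/mm (vertical).
Torsion M = P·e = 367×10³ × 165 = 60555000 N·mm.
Critical point at (x, y) = (70, 152.5) from centroid. f_tx = M·y/J = 1197 N/mm; f_ty = M·x/J = 549.2 N/mm.
Resultant f_max = √[f_tx² + (f_v + f_ty)²] = √[1197² + (601.6 + 549.2)²] = 1660 N/mm.
Capacity per unit length: φr_n = 0.75 × 0.6 × 620 × (0.707 × 8) = 1578 N/mm.
1660 > 1578 → NOT adequate.

f_max ≈ 1660 N/mm; NOT adequate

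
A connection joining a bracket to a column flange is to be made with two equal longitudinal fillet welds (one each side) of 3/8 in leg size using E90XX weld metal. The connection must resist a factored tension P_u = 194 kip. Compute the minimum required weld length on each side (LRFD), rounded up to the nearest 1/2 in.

L = 9.5 in on each side

E90XX → F_EXX = 90 ksi.
Throat t_e = 0.707 × 0.375 = 0.2651 in.
φr_n = 0.75 × 0.6 × 90 × 0.2651 = 10.74 kip/in.
L_req = P_u / φr_n = 194 / 10.74 = 18.07 in total.
Per side: 18.07 / 2 = 9.034 in.
Round up → use L = 9.5 in on each side.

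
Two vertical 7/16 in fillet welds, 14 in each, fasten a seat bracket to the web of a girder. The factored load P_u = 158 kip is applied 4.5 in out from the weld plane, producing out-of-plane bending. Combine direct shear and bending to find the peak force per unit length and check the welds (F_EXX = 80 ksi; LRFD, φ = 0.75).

L_w = 2 × 14 = 28 in; section modulus (unit throat) S = 2 × L²/6 = 65.33 in².
Direct shear f_v = P/L_w = 158/28 = 5.643 kip/in.
Moment M = P × e = 158 × 4.5 = 711 kip·in; bending f_b = M/S = 10.88 kip/in.
f_max = √(f_v² + f_b²) = √(5.643² + 10.88²) = 12.26 kip/in.
φr_n = 0.75 × 0.6 × 80 × (0.707 × 0.4375) = 11.14 kip/in → NOT adequate.

f_max ≈ 12.3 kip/in; NOT adequate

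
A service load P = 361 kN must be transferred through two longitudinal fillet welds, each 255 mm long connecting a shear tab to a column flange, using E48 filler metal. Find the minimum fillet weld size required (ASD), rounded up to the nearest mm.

E48XX → F_EXX = 480 MPa.
Total weld length L = 510 mm.
Required throat t_e = P × Ω / (0.6 F_EXX × L) = 361 × 2.0 / (0.6 × 480 × 510 × 10⁻³) = 4.916 mm.
Required leg w = t_e / 0.707 = 6.953 mm → use 7 mm.

w = 7 mm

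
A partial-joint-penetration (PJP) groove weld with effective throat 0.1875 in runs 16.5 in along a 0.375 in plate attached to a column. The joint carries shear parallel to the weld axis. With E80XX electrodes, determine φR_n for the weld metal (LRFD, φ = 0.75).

E80XX → F_EXX = 80 ksi.
Effective throat (given) t_e = 0.1875 in.
A_we = 0.1875 × 16.5 = 3.094 in².
F_nw = 0.6 F_EXX = 48 ksi.
φR_n = 0.75 × 48 × 3.094 = 111.4 kips.

φR_n ≈ 111 kips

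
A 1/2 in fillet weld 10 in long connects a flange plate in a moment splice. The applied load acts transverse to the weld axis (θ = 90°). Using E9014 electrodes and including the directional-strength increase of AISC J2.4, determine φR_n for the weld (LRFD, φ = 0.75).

E90XX → F_EXX = 90 ksi.
t_e = 0.707 × 0.5 = 0.3535 in; A_we = 0.3535 × 10 = 3.535 in².
Directional factor: 1.0 + 0.5 sin^1.5(90°) = 1.5.
F_nw = 0.6 × 90 × 1.5 = 81 ksi.
φR_n = 0.75 × 81 × 3.535 = 214.8 kips.

φR_n ≈ 215 kips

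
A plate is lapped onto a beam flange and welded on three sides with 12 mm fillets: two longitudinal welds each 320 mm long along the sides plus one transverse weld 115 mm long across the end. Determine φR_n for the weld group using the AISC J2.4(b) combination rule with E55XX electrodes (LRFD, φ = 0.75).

E55XX → F_EXX = 550 MPa.
t_e = 0.707 × 12 = 8.484 mm.
R_nwl = 0.6 × 550 × 8.484 × 640 × 10⁻³ = 1792 kN (longitudinal, 2 welds).
R_nwt = 0.6 × 550 × 8.484 × 115 × 10⁻³ = 322 kN (transverse, base value).
(i) R_nwl + R_nwt = 2114 kN; (ii) 0.85 R_nwl + 1.5 R_nwt = 2006 kN.
R_n = max = 2114 kN [governs: (i)]; φR_n = 1585 kN.

φR_n ≈ 1590 kN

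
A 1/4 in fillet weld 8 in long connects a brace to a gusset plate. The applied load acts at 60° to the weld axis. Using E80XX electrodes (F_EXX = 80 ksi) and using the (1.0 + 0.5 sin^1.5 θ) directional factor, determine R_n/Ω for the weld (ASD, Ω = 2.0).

t_e = 0.707 × 0.25 = 0.1767 in; A_we = 0.1767 × 8 = 1.414 in².
Directional factor: 1.0 + 0.5 sin^1.5(60°) = 1.403.
F_nw = 0.6 × 80 × 1.403 = 67.34 ksi.
R_n/Ω = (67.34 × 1.414) / 2.0 = 47.61 kips.

R_n/Ω ≈ 47.6 kips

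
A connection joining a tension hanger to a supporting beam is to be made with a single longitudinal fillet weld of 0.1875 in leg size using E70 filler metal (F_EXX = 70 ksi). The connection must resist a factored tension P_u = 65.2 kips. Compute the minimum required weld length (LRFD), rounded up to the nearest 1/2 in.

L = 16 in

Throat t_e = 0.707 × 0.1875 = 0.1326 in.
φr_n = 0.75 × 0.6 × 70 × 0.1326 = 4.176 kips/in.
L_req = P_u / φr_n = 65.2 / 4.176 = 15.61 in total.
Round up → use L = 16 in.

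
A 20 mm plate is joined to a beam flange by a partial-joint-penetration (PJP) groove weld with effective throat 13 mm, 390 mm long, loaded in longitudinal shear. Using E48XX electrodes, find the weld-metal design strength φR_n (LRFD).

φR_n ≈ 1100 kN

E48XX → F_EXX = 480 MPa.
Effective throat (given) t_e = 13 mm.
A_we = 13 × 390 = 5070 mm².
F_nw = 0.6 F_EXX = 288 MPa.
φR_n = 0.75 × 288 × 5070 × 10⁻³ = 1095 kN.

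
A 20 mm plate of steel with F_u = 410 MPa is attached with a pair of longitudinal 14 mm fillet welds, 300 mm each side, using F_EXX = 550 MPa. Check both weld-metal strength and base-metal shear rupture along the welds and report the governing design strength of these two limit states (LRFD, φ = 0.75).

φR_n ≈ 1470 kN (weld metal governs)

t_e = 0.707 × 14 = 9.898 mm; L = 600 mm.
Weld metal: φR_n = 0.75 × 0.6 × 550 × 9.898 × 600 × 10⁻³ = 1470 kN.
Base metal (shear rupture): φR_n = 0.75 × 0.6 × 410 × 20 × 600 × 10⁻³ = 2214 kN.
Governing: weld metal.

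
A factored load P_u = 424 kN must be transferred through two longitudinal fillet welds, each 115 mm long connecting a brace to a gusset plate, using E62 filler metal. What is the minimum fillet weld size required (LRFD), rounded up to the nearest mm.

w = 10 mm

E62XX → F_EXX = 620 MPa.
Total weld length L = 230 mm.
Required throat t_e = P_u / (φ × 0.6 F_EXX × L) = 424 / (0.75 × 0.6 × 620 × 230 × 10⁻³) = 6.607 mm.
Required leg w = t_e / 0.707 = 9.346 mm → use 10 mm.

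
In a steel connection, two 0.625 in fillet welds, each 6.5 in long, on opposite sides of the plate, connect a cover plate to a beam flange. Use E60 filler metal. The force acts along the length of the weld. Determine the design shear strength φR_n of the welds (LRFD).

E60XX → F_EXX = 60 ksi.
Effective throat t_e = 0.707 × 0.625 = 0.4419 in.
Total length L = 13 in; A_we = 0.4419 × 13 = 5.744 in².
F_nw = 0.6 F_EXX = 0.6 × 60 = 36 ksi.
φR_n = 0.75 × 36 × 5.744 = 155.1 kips.

φR_n ≈ 155 kips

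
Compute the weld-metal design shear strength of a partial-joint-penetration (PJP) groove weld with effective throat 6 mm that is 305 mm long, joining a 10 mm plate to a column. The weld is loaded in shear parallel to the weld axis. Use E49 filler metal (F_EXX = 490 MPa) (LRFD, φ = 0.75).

φR_n ≈ 404 kN

Effective throat (given) t_e = 6 mm.
A_we = 6 × 305 = 1830 mm².
F_nw = 0.6 F_EXX = 294 MPa.
φR_n = 0.75 × 294 × 1830 × 10⁻³ = 403.5 kN.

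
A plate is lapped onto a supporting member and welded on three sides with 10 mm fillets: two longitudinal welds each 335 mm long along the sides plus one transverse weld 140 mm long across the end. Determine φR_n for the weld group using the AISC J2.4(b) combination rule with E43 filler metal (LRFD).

φR_n ≈ 1110 kN

E43XX → F_EXX = 430 MPa.
t_e = 0.707 × 10 = 7.07 mm.
R_nwl = 0.6 × 430 × 7.07 × 670 × 10⁻³ = 1222 kN (longitudinal, 2 welds).
R_nwt = 0.6 × 430 × 7.07 × 140 × 10⁻³ = 255.4 kN (transverse, base value).
(i) R_nwl + R_nwt = 1477 kN; (ii) 0.85 R_nwl + 1.5 R_nwt = 1422 kN.
R_n = max = 1477 kN [governs: (i)]; φR_n = 1108 kN.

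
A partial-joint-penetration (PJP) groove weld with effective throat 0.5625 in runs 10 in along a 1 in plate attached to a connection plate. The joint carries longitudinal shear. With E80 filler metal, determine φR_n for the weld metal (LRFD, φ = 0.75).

φR_n ≈ 202 kip

E80XX → F_EXX = 80 ksi.
Effective throat (given) t_e = 0.5625 in.
A_we = 0.5625 × 10 = 5.625 in².
F_nw = 0.6 F_EXX = 48 ksi.
φR_n = 0.75 × 48 × 5.625 = 202.5 kip.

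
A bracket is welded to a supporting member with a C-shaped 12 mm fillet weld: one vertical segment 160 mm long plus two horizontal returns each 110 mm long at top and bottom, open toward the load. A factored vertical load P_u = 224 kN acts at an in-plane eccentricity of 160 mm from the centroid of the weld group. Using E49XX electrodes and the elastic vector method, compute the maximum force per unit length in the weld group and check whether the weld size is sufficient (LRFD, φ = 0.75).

E49XX → F_EXX = 490 MPa.
Total weld length L_w = 380 mm. Treat welds as unit-width lines.
Centroid: x̄ = 2×110×55 / 380 = 31.84 mm from the vertical weld.
Polar moment about centroid: J = I_x + I_y = [160³/12 + 2×110×80²] + [160×31.84² + 2(110³/12 + 110×23.16²)] = 2251000 mm³.
Direct shear f_v = P/L_w = 224×10³ / 380 = 589.5 N/mm (vertical).
Torsion M = P·e = 224×10³ × 160 = 35840000 N·mm.
Critical point at (x, y) = (78.16, 80) from centroid. f_tx = M·y/J = 1274 N/mm; f_ty = M·x/J = 1244 N/mm.
Resultant f_max = √[f_tx² + (f_v + f_ty)²] = √[1274² + (589.5 + 1244)²] = 2233 N/mm.
Capacity per unit length: φr_n = 0.75 × 0.6 × 490 × (0.707 × 12) = 1871 N/mm.
2233 > 1871 → NOT adequate.

f_max ≈ 2230 N/mm; NOT adequate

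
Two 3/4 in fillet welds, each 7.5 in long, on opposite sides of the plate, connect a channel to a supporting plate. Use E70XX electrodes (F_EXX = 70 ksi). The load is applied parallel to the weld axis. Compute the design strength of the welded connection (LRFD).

Effective throat t_e = 0.707 × 0.75 = 0.5302 in.
Total length L = 15 in; A_we = 0.5302 × 15 = 7.954 in².
F_nw = 0.6 F_EXX = 0.6 × 70 = 42 ksi.
φR_n = 0.75 × 42 × 7.954 = 250.5 kip.

φR_n ≈ 251 kip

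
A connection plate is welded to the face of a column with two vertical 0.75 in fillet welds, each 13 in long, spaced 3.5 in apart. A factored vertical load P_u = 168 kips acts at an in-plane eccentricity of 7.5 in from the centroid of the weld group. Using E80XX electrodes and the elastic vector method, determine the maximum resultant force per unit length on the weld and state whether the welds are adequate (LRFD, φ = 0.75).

f_max ≈ 21.6 kip/in; NOT adequate

E80XX → F_EXX = 80 ksi.
Total weld length L_w = 26 in. Treat welds as unit-width lines.
Polar moment about centroid: J = 2[d³/12 + d(b/2)²] = 2[13³/12 + 13×1.75²] = 445.8 in³.
Direct shear f_v = P/L_w = 168 / 26 = 6.462 kip/in (vertical).
Torsion M = P·e = 168 × 7.5 = 1260 kip·in.
Critical point at (x, y) = (1.75, 6.5) from centroid. f_tx = M·y/J = 18.37 kip/in; f_ty = M·x/J = 4.946 kip/in.
Resultant f_max = √[f_tx² + (f_v + f_ty)²] = √[18.37² + (6.462 + 4.946)²] = 21.63 kip/in.
Capacity per unit length: φr_n = 0.75 × 0.6 × 80 × (0.707 × 0.75) = 19.09 kip/in.
21.63 > 19.09 → NOT adequate.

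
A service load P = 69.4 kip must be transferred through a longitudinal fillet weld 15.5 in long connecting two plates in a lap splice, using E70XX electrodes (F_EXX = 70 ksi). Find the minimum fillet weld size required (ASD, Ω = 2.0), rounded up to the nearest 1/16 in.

Total weld length L = 15.5 in.
Required throat t_e = P × Ω / (0.6 F_EXX × L) = 69.4 × 2.0 / (0.6 × 70 × 15.5) = 0.2132 in.
Required leg w = t_e / 0.707 = 0.3016 in → use 5/16 in.

w = 5/16 in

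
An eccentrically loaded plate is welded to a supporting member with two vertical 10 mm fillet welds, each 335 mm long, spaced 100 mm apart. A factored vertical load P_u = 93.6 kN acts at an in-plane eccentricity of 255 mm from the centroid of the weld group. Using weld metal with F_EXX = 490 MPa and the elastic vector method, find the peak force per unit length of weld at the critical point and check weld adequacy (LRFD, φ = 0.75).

Total weld length L_w = 670 mm. Treat welds as unit-width lines.
Polar moment about centroid: J = 2[d³/12 + d(b/2)²] = 2[335³/12 + 335×50²] = 7941000 mm³.
Direct shear f_v = P/L_w = 93.6×10³ / 670 = 139.7 N/mm (vertical).
Torsion M = P·e = 93.6×10³ × 255 = 23868000 N·mm.
Critical point at (x, y) = (50, 167.5) from centroid. f_tx = M·y/J = 503.5 N/mm; f_ty = M·x/J = 150.3 N/mm.
Resultant f_max = √[f_tx² + (f_v + f_ty)²] = √[503.5² + (139.7 + 150.3)²] = 581 N/mm.
Capacity per unit length: φr_n = 0.75 × 0.6 × 490 × (0.707 × 10) = 1559 N/mm.
581 ≤ 1559 → adequate.

f_max ≈ 581 N/mm; adequate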